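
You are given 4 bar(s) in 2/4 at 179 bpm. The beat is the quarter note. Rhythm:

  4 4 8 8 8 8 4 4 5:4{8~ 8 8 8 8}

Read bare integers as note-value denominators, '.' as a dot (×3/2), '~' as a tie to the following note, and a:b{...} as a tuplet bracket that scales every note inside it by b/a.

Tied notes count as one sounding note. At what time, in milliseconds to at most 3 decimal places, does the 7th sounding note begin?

1. 0.0ms @ 0 + 335.196ms (1)
2. 335.196ms @ 1 + 335.196ms (1)
3. 670.391ms @ 2 + 167.598ms (1/2)
4. 837.989ms @ 5/2 + 167.598ms (1/2)
5. 1005.587ms @ 3 + 167.598ms (1/2)
6. 1173.184ms @ 7/2 + 167.598ms (1/2)
7. 1340.782ms @ 4 + 335.196ms (1)
8. 1675.978ms @ 5 + 335.196ms (1)
9. 2011.173ms @ 6 + 268.156ms (4/5)
10. 2279.33ms @ 34/5 + 134.078ms (2/5)
11. 2413.408ms @ 36/5 + 134.078ms (2/5)
12. 2547.486ms @ 38/5 + 134.078ms (2/5)

note 7 onset = 4b = 1340.782ms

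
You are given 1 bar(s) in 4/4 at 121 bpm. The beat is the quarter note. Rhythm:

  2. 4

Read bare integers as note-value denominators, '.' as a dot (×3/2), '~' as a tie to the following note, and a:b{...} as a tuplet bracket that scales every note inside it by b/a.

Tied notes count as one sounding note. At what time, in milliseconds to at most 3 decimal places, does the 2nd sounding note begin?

note 2 onset = 3b = 1487.603ms

1. 0.0ms @ 0 + 1487.603ms (3)
2. 1487.603ms @ 3 + 495.868ms (1)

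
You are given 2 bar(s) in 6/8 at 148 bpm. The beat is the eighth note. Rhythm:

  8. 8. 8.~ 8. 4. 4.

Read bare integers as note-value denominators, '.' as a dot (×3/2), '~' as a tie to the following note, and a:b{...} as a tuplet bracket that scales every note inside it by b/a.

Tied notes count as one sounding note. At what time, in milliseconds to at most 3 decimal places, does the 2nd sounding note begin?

1. 0.0ms @ 0 + 608.108ms (3/2)
2. 608.108ms @ 3/2 + 608.108ms (3/2)
3. 1216.216ms @ 3 + 1216.216ms (3)
4. 2432.432ms @ 6 + 1216.216ms (3)
5. 3648.649ms @ 9 + 1216.216ms (3)

note 2 onset = 3/2b = 608.108ms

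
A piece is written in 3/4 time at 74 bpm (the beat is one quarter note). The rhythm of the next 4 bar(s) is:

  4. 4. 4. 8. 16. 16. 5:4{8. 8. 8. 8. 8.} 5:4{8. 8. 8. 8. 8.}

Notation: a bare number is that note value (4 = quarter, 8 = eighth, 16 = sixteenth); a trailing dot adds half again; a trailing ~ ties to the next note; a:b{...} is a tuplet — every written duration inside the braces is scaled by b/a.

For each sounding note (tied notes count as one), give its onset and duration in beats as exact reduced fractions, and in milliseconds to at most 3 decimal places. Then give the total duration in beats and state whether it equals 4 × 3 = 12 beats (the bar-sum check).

1) 0.0ms=0b +1216.216ms=3/2b
2) 1216.216ms=3/2b +1216.216ms=3/2b
3) 2432.432ms=3b +1216.216ms=3/2b
4) 3648.649ms=9/2b +608.108ms=3/4b
5) 4256.757ms=21/4b +304.054ms=3/8b
6) 4560.811ms=45/8b +304.054ms=3/8b
7) 4864.865ms=6b +486.486ms=3/5b
8) 5351.351ms=33/5b +486.486ms=3/5b
9) 5837.838ms=36/5b +486.486ms=3/5b
10) 6324.324ms=39/5b +486.486ms=3/5b
11) 6810.811ms=42/5b +486.486ms=3/5b
12) 7297.297ms=9b +486.486ms=3/5b
13) 7783.784ms=48/5b +486.486ms=3/5b
14) 8270.27ms=51/5b +486.486ms=3/5b
15) 8756.757ms=54/5b +486.486ms=3/5b
16) 9243.243ms=57/5b +486.486ms=3/5b
Σ=12b of 12 (74bpm 3/4) — PASS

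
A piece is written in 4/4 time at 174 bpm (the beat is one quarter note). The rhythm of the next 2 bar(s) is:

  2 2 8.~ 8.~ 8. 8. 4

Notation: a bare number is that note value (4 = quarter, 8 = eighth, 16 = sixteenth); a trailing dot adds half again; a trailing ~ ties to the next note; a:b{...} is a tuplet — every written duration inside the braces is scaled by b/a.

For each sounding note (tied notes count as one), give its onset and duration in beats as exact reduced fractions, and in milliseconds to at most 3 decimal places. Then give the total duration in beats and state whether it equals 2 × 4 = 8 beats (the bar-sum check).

1) 0.0ms=0b +689.655ms=2b
2) 689.655ms=2b +689.655ms=2b
3) 1379.31ms=4b +775.862ms=9/4b
4) 2155.172ms=25/4b +258.621ms=3/4b
5) 2413.793ms=7b +344.828ms=1b
Σ=8b of 8 (174bpm 4/4) — PASS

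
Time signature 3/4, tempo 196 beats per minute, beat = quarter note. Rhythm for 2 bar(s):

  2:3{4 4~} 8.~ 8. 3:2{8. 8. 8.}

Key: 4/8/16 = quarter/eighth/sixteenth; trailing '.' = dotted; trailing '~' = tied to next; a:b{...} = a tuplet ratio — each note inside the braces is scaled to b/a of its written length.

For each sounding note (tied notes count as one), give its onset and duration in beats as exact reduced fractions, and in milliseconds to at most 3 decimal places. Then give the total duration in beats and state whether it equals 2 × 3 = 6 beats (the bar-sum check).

1) 0.0ms=0b +459.184ms=3/2b
2) 459.184ms=3/2b +918.367ms=3b
3) 1377.551ms=9/2b +153.061ms=1/2b
4) 1530.612ms=5b +153.061ms=1/2b
5) 1683.673ms=11/2b +153.061ms=1/2b
Σ=6b of 6 (196bpm 3/4) — PASS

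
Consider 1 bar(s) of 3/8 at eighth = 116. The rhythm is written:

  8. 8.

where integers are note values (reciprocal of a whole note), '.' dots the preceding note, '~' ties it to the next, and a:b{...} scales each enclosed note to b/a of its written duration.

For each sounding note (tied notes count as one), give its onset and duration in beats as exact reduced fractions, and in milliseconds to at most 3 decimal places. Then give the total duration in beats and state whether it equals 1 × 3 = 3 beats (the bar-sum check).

1) 0.0ms=0b +775.862ms=3/2b
2) 775.862ms=3/2b +775.862ms=3/2b
Σ=3b of 3 (116bpm 3/8) — PASS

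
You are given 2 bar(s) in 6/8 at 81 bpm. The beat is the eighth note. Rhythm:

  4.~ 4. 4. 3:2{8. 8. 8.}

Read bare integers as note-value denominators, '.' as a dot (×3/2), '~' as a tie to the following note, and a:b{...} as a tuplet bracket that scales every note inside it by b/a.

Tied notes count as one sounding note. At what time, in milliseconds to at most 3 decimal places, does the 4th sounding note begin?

1. 0.0ms @ 0 + 4444.444ms (6)
2. 4444.444ms @ 6 + 2222.222ms (3)
3. 6666.667ms @ 9 + 740.741ms (1)
4. 7407.407ms @ 10 + 740.741ms (1)
5. 8148.148ms @ 11 + 740.741ms (1)

note 4 onset = 10b = 7407.407ms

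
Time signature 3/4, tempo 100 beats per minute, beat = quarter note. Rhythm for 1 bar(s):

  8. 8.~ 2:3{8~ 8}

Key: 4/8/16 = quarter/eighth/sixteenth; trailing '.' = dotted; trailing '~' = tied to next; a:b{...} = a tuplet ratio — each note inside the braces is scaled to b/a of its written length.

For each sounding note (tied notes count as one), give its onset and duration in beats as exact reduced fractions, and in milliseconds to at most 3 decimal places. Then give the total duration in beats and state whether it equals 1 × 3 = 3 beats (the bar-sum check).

1) 0.0ms=0b +450.0ms=3/4b
2) 450.0ms=3/4b +1350.0ms=9/4b
Σ=3b of 3 (100bpm 3/4) — PASS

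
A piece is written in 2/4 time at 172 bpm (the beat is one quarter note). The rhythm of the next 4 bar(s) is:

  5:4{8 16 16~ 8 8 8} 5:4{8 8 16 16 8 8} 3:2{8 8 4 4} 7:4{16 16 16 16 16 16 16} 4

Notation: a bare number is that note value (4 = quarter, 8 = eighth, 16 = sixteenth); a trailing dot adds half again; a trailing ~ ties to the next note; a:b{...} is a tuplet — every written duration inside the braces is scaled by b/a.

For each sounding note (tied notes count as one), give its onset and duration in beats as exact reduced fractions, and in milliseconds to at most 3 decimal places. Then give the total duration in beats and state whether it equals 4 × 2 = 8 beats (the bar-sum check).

1) 0.0ms=0b +139.535ms=2/5b
2) 139.535ms=2/5b +69.767ms=1/5b
3) 209.302ms=3/5b +209.302ms=3/5b
4) 418.605ms=6/5b +139.535ms=2/5b
5) 558.14ms=8/5b +139.535ms=2/5b
6) 697.674ms=2b +139.535ms=2/5b
7) 837.209ms=12/5b +139.535ms=2/5b
8) 976.744ms=14/5b +69.767ms=1/5b
9) 1046.512ms=3b +69.767ms=1/5b
10) 1116.279ms=16/5b +139.535ms=2/5b
11) 1255.814ms=18/5b +139.535ms=2/5b
12) 1395.349ms=4b +116.279ms=1/3b
13) 1511.628ms=13/3b +116.279ms=1/3b
14) 1627.907ms=14/3b +232.558ms=2/3b
15) 1860.465ms=16/3b +232.558ms=2/3b
16) 2093.023ms=6b +49.834ms=1/7b
17) 2142.857ms=43/7b +49.834ms=1/7b
18) 2192.691ms=44/7b +49.834ms=1/7b
19) 2242.525ms=45/7b +49.834ms=1/7b
20) 2292.359ms=46/7b +49.834ms=1/7b
21) 2342.193ms=47/7b +49.834ms=1/7b
22) 2392.027ms=48/7b +49.834ms=1/7b
23) 2441.86ms=7b +348.837ms=1b
Σ=8b of 8 (172bpm 2/4) — PASS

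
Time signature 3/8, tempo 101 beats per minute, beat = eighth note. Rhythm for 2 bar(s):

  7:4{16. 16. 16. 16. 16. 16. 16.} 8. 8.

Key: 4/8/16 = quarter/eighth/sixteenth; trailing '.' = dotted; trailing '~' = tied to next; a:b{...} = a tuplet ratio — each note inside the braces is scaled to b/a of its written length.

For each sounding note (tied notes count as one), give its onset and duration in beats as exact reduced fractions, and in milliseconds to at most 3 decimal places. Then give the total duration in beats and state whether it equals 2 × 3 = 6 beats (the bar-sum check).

1) 0.0ms=0b +254.597ms=3/7b
2) 254.597ms=3/7b +254.597ms=3/7b
3) 509.194ms=6/7b +254.597ms=3/7b
4) 763.791ms=9/7b +254.597ms=3/7b
5) 1018.388ms=12/7b +254.597ms=3/7b
6) 1272.984ms=15/7b +254.597ms=3/7b
7) 1527.581ms=18/7b +254.597ms=3/7b
8) 1782.178ms=3b +891.089ms=3/2b
9) 2673.267ms=9/2b +891.089ms=3/2b
Σ=6b of 6 (101bpm 3/8) — PASS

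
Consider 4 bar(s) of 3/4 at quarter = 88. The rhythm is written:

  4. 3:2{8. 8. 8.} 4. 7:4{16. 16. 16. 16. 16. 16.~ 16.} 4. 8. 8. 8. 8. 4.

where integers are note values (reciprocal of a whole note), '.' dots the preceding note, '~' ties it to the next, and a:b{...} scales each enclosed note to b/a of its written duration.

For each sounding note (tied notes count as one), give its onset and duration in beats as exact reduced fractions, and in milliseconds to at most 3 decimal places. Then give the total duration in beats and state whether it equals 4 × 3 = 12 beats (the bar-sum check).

1) 0.0ms=0b +1022.727ms=3/2b
2) 1022.727ms=3/2b +340.909ms=1/2b
3) 1363.636ms=2b +340.909ms=1/2b
4) 1704.545ms=5/2b +340.909ms=1/2b
5) 2045.455ms=3b +1022.727ms=3/2b
6) 3068.182ms=9/2b +146.104ms=3/14b
7) 3214.286ms=33/7b +146.104ms=3/14b
8) 3360.39ms=69/14b +146.104ms=3/14b
9) 3506.494ms=36/7b +146.104ms=3/14b
10) 3652.597ms=75/14b +146.104ms=3/14b
11) 3798.701ms=39/7b +292.208ms=3/7b
12) 4090.909ms=6b +1022.727ms=3/2b
13) 5113.636ms=15/2b +511.364ms=3/4b
14) 5625.0ms=33/4b +511.364ms=3/4b
15) 6136.364ms=9b +511.364ms=3/4b
16) 6647.727ms=39/4b +511.364ms=3/4b
17) 7159.091ms=21/2b +1022.727ms=3/2b
Σ=12b of 12 (88bpm 3/4) — PASS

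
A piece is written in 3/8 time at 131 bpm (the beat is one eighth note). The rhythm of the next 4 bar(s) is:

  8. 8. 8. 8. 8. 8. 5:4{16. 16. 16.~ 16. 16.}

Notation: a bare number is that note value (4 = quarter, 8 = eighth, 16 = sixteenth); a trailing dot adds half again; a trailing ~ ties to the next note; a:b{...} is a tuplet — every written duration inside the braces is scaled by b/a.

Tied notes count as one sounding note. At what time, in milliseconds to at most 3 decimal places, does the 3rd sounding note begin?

1. 0.0ms @ 0 + 687.023ms (3/2)
2. 687.023ms @ 3/2 + 687.023ms (3/2)
3. 1374.046ms @ 3 + 687.023ms (3/2)
4. 2061.069ms @ 9/2 + 687.023ms (3/2)
5. 2748.092ms @ 6 + 687.023ms (3/2)
6. 3435.115ms @ 15/2 + 687.023ms (3/2)
7. 4122.137ms @ 9 + 274.809ms (3/5)
8. 4396.947ms @ 48/5 + 274.809ms (3/5)
9. 4671.756ms @ 51/5 + 549.618ms (6/5)
10. 5221.374ms @ 57/5 + 274.809ms (3/5)

note 3 onset = 3b = 1374.046ms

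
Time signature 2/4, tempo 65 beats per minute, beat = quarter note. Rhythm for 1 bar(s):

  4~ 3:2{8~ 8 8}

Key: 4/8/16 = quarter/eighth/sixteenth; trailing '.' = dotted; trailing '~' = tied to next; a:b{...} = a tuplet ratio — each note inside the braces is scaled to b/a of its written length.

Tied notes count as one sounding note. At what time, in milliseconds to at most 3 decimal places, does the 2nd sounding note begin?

note 2 onset = 5/3b = 1538.462ms

1. 0.0ms @ 0 + 1538.462ms (5/3)
2. 1538.462ms @ 5/3 + 307.692ms (1/3)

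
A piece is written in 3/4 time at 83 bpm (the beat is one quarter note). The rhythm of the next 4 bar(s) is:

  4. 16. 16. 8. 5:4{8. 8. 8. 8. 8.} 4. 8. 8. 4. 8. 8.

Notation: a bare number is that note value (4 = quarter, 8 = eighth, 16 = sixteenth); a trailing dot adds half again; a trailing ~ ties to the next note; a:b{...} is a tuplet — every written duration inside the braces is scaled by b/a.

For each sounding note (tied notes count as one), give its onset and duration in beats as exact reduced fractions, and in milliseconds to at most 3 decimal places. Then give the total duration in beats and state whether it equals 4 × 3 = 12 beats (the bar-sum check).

1) 0.0ms=0b +1084.337ms=3/2b
2) 1084.337ms=3/2b +271.084ms=3/8b
3) 1355.422ms=15/8b +271.084ms=3/8b
4) 1626.506ms=9/4b +542.169ms=3/4b
5) 2168.675ms=3b +433.735ms=3/5b
6) 2602.41ms=18/5b +433.735ms=3/5b
7) 3036.145ms=21/5b +433.735ms=3/5b
8) 3469.88ms=24/5b +433.735ms=3/5b
9) 3903.614ms=27/5b +433.735ms=3/5b
10) 4337.349ms=6b +1084.337ms=3/2b
11) 5421.687ms=15/2b +542.169ms=3/4b
12) 5963.855ms=33/4b +542.169ms=3/4b
13) 6506.024ms=9b +1084.337ms=3/2b
14) 7590.361ms=21/2b +542.169ms=3/4b
15) 8132.53ms=45/4b +542.169ms=3/4b
Σ=12b of 12 (83bpm 3/4) — PASS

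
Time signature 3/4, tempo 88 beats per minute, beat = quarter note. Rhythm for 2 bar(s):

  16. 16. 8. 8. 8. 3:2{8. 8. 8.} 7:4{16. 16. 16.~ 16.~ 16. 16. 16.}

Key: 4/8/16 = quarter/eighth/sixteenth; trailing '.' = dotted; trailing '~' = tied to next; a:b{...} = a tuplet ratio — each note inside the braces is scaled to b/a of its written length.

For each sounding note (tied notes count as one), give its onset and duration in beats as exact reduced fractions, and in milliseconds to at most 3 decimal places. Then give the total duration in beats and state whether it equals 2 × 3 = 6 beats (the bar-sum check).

1) 0.0ms=0b +255.682ms=3/8b
2) 255.682ms=3/8b +255.682ms=3/8b
3) 511.364ms=3/4b +511.364ms=3/4b
4) 1022.727ms=3/2b +511.364ms=3/4b
5) 1534.091ms=9/4b +511.364ms=3/4b
6) 2045.455ms=3b +340.909ms=1/2b
7) 2386.364ms=7/2b +340.909ms=1/2b
8) 2727.273ms=4b +340.909ms=1/2b
9) 3068.182ms=9/2b +146.104ms=3/14b
10) 3214.286ms=33/7b +146.104ms=3/14b
11) 3360.39ms=69/14b +438.312ms=9/14b
12) 3798.701ms=39/7b +146.104ms=3/14b
13) 3944.805ms=81/14b +146.104ms=3/14b
Σ=6b of 6 (88bpm 3/4) — PASS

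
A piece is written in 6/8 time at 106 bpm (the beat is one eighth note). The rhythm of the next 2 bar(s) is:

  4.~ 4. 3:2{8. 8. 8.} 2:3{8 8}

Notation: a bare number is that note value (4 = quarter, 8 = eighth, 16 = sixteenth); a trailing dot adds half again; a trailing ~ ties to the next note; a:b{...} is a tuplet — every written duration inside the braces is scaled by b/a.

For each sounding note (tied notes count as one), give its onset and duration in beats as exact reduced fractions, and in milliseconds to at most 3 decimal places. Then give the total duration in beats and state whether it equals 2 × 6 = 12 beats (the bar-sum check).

1) 0.0ms=0b +3396.226ms=6b
2) 3396.226ms=6b +566.038ms=1b
3) 3962.264ms=7b +566.038ms=1b
4) 4528.302ms=8b +566.038ms=1b
5) 5094.34ms=9b +849.057ms=3/2b
6) 5943.396ms=21/2b +849.057ms=3/2b
Σ=12b of 12 (106bpm 6/8) — PASS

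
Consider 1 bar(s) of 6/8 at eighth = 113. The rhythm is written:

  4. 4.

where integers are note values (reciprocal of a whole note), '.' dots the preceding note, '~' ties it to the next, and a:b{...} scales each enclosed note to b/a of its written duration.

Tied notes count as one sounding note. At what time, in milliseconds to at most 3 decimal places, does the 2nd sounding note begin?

1. 0.0ms @ 0 + 1592.92ms (3)
2. 1592.92ms @ 3 + 1592.92ms (3)

note 2 onset = 3b = 1592.92ms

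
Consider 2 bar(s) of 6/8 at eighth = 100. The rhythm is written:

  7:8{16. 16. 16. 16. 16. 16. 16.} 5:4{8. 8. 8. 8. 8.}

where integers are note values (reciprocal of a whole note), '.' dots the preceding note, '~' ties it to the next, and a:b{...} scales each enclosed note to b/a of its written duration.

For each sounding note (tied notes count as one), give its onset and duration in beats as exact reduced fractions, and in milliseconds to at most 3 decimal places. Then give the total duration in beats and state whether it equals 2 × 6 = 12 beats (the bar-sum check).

1) 0.0ms=0b +514.286ms=6/7b
2) 514.286ms=6/7b +514.286ms=6/7b
3) 1028.571ms=12/7b +514.286ms=6/7b
4) 1542.857ms=18/7b +514.286ms=6/7b
5) 2057.143ms=24/7b +514.286ms=6/7b
6) 2571.429ms=30/7b +514.286ms=6/7b
7) 3085.714ms=36/7b +514.286ms=6/7b
8) 3600.0ms=6b +720.0ms=6/5b
9) 4320.0ms=36/5b +720.0ms=6/5b
10) 5040.0ms=42/5b +720.0ms=6/5b
11) 5760.0ms=48/5b +720.0ms=6/5b
12) 6480.0ms=54/5b +720.0ms=6/5b
Σ=12b of 12 (100bpm 6/8) — PASS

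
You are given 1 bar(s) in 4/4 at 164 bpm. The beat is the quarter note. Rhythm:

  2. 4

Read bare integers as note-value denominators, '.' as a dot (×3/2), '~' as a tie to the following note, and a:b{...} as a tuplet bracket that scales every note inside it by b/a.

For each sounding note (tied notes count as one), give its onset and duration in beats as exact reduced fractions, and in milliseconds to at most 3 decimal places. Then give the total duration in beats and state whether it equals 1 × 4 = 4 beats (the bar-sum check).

1) 0.0ms=0b +1097.561ms=3b
2) 1097.561ms=3b +365.854ms=1b
Σ=4b of 4 (164bpm 4/4) — PASS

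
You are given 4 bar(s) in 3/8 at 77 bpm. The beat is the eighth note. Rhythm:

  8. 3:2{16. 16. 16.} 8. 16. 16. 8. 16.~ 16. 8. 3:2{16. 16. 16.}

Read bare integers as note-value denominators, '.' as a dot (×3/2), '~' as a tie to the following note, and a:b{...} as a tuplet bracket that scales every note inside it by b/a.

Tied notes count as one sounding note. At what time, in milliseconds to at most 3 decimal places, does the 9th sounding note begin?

1. 0.0ms @ 0 + 1168.831ms (3/2)
2. 1168.831ms @ 3/2 + 389.61ms (1/2)
3. 1558.442ms @ 2 + 389.61ms (1/2)
4. 1948.052ms @ 5/2 + 389.61ms (1/2)
5. 2337.662ms @ 3 + 1168.831ms (3/2)
6. 3506.494ms @ 9/2 + 584.416ms (3/4)
7. 4090.909ms @ 21/4 + 584.416ms (3/4)
8. 4675.325ms @ 6 + 1168.831ms (3/2)
9. 5844.156ms @ 15/2 + 1168.831ms (3/2)
10. 7012.987ms @ 9 + 1168.831ms (3/2)
11. 8181.818ms @ 21/2 + 389.61ms (1/2)
12. 8571.429ms @ 11 + 389.61ms (1/2)
13. 8961.039ms @ 23/2 + 389.61ms (1/2)

note 9 onset = 15/2b = 5844.156ms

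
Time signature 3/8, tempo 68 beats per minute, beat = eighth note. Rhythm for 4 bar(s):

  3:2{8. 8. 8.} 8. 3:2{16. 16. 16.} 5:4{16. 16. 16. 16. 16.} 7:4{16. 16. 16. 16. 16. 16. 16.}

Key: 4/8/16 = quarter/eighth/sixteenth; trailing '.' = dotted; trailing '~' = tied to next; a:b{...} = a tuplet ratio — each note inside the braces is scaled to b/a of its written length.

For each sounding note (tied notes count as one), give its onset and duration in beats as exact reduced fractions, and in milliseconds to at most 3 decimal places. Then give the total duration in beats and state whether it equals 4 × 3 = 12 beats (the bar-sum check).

1) 0.0ms=0b +882.353ms=1b
2) 882.353ms=1b +882.353ms=1b
3) 1764.706ms=2b +882.353ms=1b
4) 2647.059ms=3b +1323.529ms=3/2b
5) 3970.588ms=9/2b +441.176ms=1/2b
6) 4411.765ms=5b +441.176ms=1/2b
7) 4852.941ms=11/2b +441.176ms=1/2b
8) 5294.118ms=6b +529.412ms=3/5b
9) 5823.529ms=33/5b +529.412ms=3/5b
10) 6352.941ms=36/5b +529.412ms=3/5b
11) 6882.353ms=39/5b +529.412ms=3/5b
12) 7411.765ms=42/5b +529.412ms=3/5b
13) 7941.176ms=9b +378.151ms=3/7b
14) 8319.328ms=66/7b +378.151ms=3/7b
15) 8697.479ms=69/7b +378.151ms=3/7b
16) 9075.63ms=72/7b +378.151ms=3/7b
17) 9453.782ms=75/7b +378.151ms=3/7b
18) 9831.933ms=78/7b +378.151ms=3/7b
19) 10210.084ms=81/7b +378.151ms=3/7b
Σ=12b of 12 (68bpm 3/8) — PASS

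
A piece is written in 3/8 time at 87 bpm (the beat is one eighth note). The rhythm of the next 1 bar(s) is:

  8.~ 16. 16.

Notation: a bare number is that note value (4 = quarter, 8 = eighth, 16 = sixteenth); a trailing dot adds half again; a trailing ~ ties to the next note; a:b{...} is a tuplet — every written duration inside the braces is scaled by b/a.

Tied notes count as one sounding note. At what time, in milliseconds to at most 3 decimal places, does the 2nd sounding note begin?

note 2 onset = 9/4b = 1551.724ms

1. 0.0ms @ 0 + 1551.724ms (9/4)
2. 1551.724ms @ 9/4 + 517.241ms (3/4)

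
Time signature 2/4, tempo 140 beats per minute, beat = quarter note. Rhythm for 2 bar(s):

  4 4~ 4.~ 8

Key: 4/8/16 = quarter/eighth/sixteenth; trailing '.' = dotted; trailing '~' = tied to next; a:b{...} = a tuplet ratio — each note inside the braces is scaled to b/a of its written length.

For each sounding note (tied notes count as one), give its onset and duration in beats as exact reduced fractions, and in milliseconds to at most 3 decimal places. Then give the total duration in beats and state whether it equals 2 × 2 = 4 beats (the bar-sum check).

1) 0.0ms=0b +428.571ms=1b
2) 428.571ms=1b +1285.714ms=3b
Σ=4b of 4 (140bpm 2/4) — PASS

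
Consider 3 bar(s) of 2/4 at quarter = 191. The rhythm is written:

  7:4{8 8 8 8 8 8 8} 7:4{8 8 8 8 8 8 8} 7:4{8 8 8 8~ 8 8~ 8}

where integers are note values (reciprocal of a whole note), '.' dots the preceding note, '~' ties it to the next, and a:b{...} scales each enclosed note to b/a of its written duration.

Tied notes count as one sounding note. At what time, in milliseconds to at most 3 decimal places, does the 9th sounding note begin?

1. 0.0ms @ 0 + 89.753ms (2/7)
2. 89.753ms @ 2/7 + 89.753ms (2/7)
3. 179.506ms @ 4/7 + 89.753ms (2/7)
4. 269.26ms @ 6/7 + 89.753ms (2/7)
5. 359.013ms @ 8/7 + 89.753ms (2/7)
6. 448.766ms @ 10/7 + 89.753ms (2/7)
7. 538.519ms @ 12/7 + 89.753ms (2/7)
8. 628.272ms @ 2 + 89.753ms (2/7)
9. 718.025ms @ 16/7 + 89.753ms (2/7)
10. 807.779ms @ 18/7 + 89.753ms (2/7)
11. 897.532ms @ 20/7 + 89.753ms (2/7)
12. 987.285ms @ 22/7 + 89.753ms (2/7)
13. 1077.038ms @ 24/7 + 89.753ms (2/7)
14. 1166.791ms @ 26/7 + 89.753ms (2/7)
15. 1256.545ms @ 4 + 89.753ms (2/7)
16. 1346.298ms @ 30/7 + 89.753ms (2/7)
17. 1436.051ms @ 32/7 + 89.753ms (2/7)
18. 1525.804ms @ 34/7 + 179.506ms (4/7)
19. 1705.31ms @ 38/7 + 179.506ms (4/7)

note 9 onset = 16/7b = 718.025ms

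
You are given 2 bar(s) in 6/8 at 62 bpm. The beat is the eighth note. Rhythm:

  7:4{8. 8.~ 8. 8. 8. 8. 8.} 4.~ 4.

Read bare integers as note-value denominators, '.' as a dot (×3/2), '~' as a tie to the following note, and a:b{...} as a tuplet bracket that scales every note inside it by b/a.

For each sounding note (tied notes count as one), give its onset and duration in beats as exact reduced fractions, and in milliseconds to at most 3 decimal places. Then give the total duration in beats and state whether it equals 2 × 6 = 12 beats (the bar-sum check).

1) 0.0ms=0b +829.493ms=6/7b
2) 829.493ms=6/7b +1658.986ms=12/7b
3) 2488.479ms=18/7b +829.493ms=6/7b
4) 3317.972ms=24/7b +829.493ms=6/7b
5) 4147.465ms=30/7b +829.493ms=6/7b
6) 4976.959ms=36/7b +829.493ms=6/7b
7) 5806.452ms=6b +5806.452ms=6b
Σ=12b of 12 (62bpm 6/8) — PASS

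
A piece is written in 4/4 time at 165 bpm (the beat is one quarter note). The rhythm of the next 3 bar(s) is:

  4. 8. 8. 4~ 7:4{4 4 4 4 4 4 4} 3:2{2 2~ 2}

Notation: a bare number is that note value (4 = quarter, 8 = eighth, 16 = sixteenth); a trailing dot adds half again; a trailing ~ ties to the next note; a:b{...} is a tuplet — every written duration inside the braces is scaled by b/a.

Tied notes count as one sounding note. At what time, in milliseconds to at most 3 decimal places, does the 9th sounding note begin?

1. 0.0ms @ 0 + 545.455ms (3/2)
2. 545.455ms @ 3/2 + 272.727ms (3/4)
3. 818.182ms @ 9/4 + 272.727ms (3/4)
4. 1090.909ms @ 3 + 571.429ms (11/7)
5. 1662.338ms @ 32/7 + 207.792ms (4/7)
6. 1870.13ms @ 36/7 + 207.792ms (4/7)
7. 2077.922ms @ 40/7 + 207.792ms (4/7)
8. 2285.714ms @ 44/7 + 207.792ms (4/7)
9. 2493.506ms @ 48/7 + 207.792ms (4/7)
10. 2701.299ms @ 52/7 + 207.792ms (4/7)
11. 2909.091ms @ 8 + 484.848ms (4/3)
12. 3393.939ms @ 28/3 + 969.697ms (8/3)

note 9 onset = 48/7b = 2493.506ms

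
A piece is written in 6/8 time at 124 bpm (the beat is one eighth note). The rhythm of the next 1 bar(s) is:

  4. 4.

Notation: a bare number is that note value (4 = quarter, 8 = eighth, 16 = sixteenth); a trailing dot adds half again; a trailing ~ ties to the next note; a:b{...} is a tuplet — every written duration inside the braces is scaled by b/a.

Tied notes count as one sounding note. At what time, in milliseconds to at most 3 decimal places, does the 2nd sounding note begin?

1. 0.0ms @ 0 + 1451.613ms (3)
2. 1451.613ms @ 3 + 1451.613ms (3)

note 2 onset = 3b = 1451.613ms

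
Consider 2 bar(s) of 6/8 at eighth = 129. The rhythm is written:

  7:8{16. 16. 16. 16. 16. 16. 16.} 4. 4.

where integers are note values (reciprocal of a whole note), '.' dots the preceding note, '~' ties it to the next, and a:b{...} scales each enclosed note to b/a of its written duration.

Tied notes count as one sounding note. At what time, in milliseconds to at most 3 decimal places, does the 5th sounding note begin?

1. 0.0ms @ 0 + 398.671ms (6/7)
2. 398.671ms @ 6/7 + 398.671ms (6/7)
3. 797.342ms @ 12/7 + 398.671ms (6/7)
4. 1196.013ms @ 18/7 + 398.671ms (6/7)
5. 1594.684ms @ 24/7 + 398.671ms (6/7)
6. 1993.355ms @ 30/7 + 398.671ms (6/7)
7. 2392.027ms @ 36/7 + 398.671ms (6/7)
8. 2790.698ms @ 6 + 1395.349ms (3)
9. 4186.047ms @ 9 + 1395.349ms (3)

note 5 onset = 24/7b = 1594.684ms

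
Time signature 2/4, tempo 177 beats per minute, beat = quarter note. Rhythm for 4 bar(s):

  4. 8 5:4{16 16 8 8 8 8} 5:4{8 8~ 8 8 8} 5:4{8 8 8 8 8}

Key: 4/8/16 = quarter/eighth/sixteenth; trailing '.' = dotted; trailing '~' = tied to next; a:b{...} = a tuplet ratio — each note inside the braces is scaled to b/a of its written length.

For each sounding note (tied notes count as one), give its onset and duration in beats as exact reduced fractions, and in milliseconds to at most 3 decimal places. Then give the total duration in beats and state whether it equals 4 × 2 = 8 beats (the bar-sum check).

1) 0.0ms=0b +508.475ms=3/2b
2) 508.475ms=3/2b +169.492ms=1/2b
3) 677.966ms=2b +67.797ms=1/5b
4) 745.763ms=11/5b +67.797ms=1/5b
5) 813.559ms=12/5b +135.593ms=2/5b
6) 949.153ms=14/5b +135.593ms=2/5b
7) 1084.746ms=16/5b +135.593ms=2/5b
8) 1220.339ms=18/5b +135.593ms=2/5b
9) 1355.932ms=4b +135.593ms=2/5b
10) 1491.525ms=22/5b +271.186ms=4/5b
11) 1762.712ms=26/5b +135.593ms=2/5b
12) 1898.305ms=28/5b +135.593ms=2/5b
13) 2033.898ms=6b +135.593ms=2/5b
14) 2169.492ms=32/5b +135.593ms=2/5b
15) 2305.085ms=34/5b +135.593ms=2/5b
16) 2440.678ms=36/5b +135.593ms=2/5b
17) 2576.271ms=38/5b +135.593ms=2/5b
Σ=8b of 8 (177bpm 2/4) — PASS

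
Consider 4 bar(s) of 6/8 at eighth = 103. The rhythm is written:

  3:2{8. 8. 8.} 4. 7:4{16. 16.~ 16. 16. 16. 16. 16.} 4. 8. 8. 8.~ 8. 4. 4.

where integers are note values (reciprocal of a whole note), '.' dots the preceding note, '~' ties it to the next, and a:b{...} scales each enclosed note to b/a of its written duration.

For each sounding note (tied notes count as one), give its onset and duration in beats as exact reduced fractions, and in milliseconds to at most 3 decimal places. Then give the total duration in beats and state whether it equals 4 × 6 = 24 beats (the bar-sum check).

1) 0.0ms=0b +582.524ms=1b
2) 582.524ms=1b +582.524ms=1b
3) 1165.049ms=2b +582.524ms=1b
4) 1747.573ms=3b +1747.573ms=3b
5) 3495.146ms=6b +249.653ms=3/7b
6) 3744.799ms=45/7b +499.307ms=6/7b
7) 4244.105ms=51/7b +249.653ms=3/7b
8) 4493.759ms=54/7b +249.653ms=3/7b
9) 4743.412ms=57/7b +249.653ms=3/7b
10) 4993.065ms=60/7b +249.653ms=3/7b
11) 5242.718ms=9b +1747.573ms=3b
12) 6990.291ms=12b +873.786ms=3/2b
13) 7864.078ms=27/2b +873.786ms=3/2b
14) 8737.864ms=15b +1747.573ms=3b
15) 10485.437ms=18b +1747.573ms=3b
16) 12233.01ms=21b +1747.573ms=3b
Σ=24b of 24 (103bpm 6/8) — PASS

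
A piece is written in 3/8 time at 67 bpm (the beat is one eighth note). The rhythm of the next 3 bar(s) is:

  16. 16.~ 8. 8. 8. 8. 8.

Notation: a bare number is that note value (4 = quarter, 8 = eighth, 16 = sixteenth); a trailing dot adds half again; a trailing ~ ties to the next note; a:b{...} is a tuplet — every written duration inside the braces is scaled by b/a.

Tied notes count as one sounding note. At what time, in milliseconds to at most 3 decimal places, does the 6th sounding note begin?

1. 0.0ms @ 0 + 671.642ms (3/4)
2. 671.642ms @ 3/4 + 2014.925ms (9/4)
3. 2686.567ms @ 3 + 1343.284ms (3/2)
4. 4029.851ms @ 9/2 + 1343.284ms (3/2)
5. 5373.134ms @ 6 + 1343.284ms (3/2)
6. 6716.418ms @ 15/2 + 1343.284ms (3/2)

note 6 onset = 15/2b = 6716.418ms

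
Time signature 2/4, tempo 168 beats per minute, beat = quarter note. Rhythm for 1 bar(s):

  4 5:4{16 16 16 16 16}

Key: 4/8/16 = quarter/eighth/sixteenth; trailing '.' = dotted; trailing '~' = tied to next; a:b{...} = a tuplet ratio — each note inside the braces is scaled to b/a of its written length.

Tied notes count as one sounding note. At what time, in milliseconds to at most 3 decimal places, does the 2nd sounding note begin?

note 2 onset = 1b = 357.143ms

1. 0.0ms @ 0 + 357.143ms (1)
2. 357.143ms @ 1 + 71.429ms (1/5)
3. 428.571ms @ 6/5 + 71.429ms (1/5)
4. 500.0ms @ 7/5 + 71.429ms (1/5)
5. 571.429ms @ 8/5 + 71.429ms (1/5)
6. 642.857ms @ 9/5 + 71.429ms (1/5)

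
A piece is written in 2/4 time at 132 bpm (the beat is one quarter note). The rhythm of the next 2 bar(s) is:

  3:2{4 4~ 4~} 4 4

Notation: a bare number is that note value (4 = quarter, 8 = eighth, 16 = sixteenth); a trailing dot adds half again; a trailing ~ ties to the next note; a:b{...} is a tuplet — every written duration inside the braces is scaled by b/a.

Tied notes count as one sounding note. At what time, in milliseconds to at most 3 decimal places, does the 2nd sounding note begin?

1. 0.0ms @ 0 + 303.03ms (2/3)
2. 303.03ms @ 2/3 + 1060.606ms (7/3)
3. 1363.636ms @ 3 + 454.545ms (1)

note 2 onset = 2/3b = 303.03ms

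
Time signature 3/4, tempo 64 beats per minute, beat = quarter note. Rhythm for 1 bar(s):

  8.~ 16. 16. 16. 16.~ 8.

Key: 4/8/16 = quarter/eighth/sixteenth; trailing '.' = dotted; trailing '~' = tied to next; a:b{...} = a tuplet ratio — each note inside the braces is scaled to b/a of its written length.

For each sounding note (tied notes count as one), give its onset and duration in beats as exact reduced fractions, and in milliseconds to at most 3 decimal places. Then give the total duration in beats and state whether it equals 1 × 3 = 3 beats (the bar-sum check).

1) 0.0ms=0b +1054.688ms=9/8b
2) 1054.688ms=9/8b +351.562ms=3/8b
3) 1406.25ms=3/2b +351.562ms=3/8b
4) 1757.812ms=15/8b +1054.688ms=9/8b
Σ=3b of 3 (64bpm 3/4) — PASS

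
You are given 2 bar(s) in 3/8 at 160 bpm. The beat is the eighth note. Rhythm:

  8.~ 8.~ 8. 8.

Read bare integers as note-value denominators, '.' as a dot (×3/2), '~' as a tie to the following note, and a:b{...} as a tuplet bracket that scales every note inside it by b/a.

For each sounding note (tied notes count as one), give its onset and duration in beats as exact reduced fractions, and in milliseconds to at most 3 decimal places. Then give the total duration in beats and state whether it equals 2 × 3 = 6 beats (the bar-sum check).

1) 0.0ms=0b +1687.5ms=9/2b
2) 1687.5ms=9/2b +562.5ms=3/2b
Σ=6b of 6 (160bpm 3/8) — PASS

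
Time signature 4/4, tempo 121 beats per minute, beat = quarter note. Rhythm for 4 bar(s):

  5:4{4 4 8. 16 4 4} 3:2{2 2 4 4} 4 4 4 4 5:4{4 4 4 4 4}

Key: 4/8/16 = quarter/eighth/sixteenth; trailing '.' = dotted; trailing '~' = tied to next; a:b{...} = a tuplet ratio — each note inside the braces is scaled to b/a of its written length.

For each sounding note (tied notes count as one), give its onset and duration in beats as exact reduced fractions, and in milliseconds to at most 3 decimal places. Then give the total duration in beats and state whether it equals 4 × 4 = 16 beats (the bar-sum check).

1) 0.0ms=0b +396.694ms=4/5b
2) 396.694ms=4/5b +396.694ms=4/5b
3) 793.388ms=8/5b +297.521ms=3/5b
4) 1090.909ms=11/5b +99.174ms=1/5b
5) 1190.083ms=12/5b +396.694ms=4/5b
6) 1586.777ms=16/5b +396.694ms=4/5b
7) 1983.471ms=4b +661.157ms=4/3b
8) 2644.628ms=16/3b +661.157ms=4/3b
9) 3305.785ms=20/3b +330.579ms=2/3b
10) 3636.364ms=22/3b +330.579ms=2/3b
11) 3966.942ms=8b +495.868ms=1b
12) 4462.81ms=9b +495.868ms=1b
13) 4958.678ms=10b +495.868ms=1b
14) 5454.545ms=11b +495.868ms=1b
15) 5950.413ms=12b +396.694ms=4/5b
16) 6347.107ms=64/5b +396.694ms=4/5b
17) 6743.802ms=68/5b +396.694ms=4/5b
18) 7140.496ms=72/5b +396.694ms=4/5b
19) 7537.19ms=76/5b +396.694ms=4/5b
Σ=16b of 16 (121bpm 4/4) — PASS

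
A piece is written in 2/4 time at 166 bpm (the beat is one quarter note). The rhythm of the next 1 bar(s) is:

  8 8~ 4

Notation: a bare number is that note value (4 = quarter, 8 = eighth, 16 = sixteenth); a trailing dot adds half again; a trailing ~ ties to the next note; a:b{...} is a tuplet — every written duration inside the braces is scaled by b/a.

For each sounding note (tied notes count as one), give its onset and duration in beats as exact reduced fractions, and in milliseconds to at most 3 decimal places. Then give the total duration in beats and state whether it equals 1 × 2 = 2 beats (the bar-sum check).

1) 0.0ms=0b +180.723ms=1/2b
2) 180.723ms=1/2b +542.169ms=3/2b
Σ=2b of 2 (166bpm 2/4) — PASS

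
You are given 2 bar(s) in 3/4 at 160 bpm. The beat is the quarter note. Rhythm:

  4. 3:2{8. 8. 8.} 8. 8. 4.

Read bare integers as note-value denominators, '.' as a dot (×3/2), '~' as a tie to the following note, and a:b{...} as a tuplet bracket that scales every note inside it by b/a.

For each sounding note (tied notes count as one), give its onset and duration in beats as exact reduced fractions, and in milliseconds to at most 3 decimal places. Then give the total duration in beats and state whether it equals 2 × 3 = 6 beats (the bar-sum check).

1) 0.0ms=0b +562.5ms=3/2b
2) 562.5ms=3/2b +187.5ms=1/2b
3) 750.0ms=2b +187.5ms=1/2b
4) 937.5ms=5/2b +187.5ms=1/2b
5) 1125.0ms=3b +281.25ms=3/4b
6) 1406.25ms=15/4b +281.25ms=3/4b
7) 1687.5ms=9/2b +562.5ms=3/2b
Σ=6b of 6 (160bpm 3/4) — PASS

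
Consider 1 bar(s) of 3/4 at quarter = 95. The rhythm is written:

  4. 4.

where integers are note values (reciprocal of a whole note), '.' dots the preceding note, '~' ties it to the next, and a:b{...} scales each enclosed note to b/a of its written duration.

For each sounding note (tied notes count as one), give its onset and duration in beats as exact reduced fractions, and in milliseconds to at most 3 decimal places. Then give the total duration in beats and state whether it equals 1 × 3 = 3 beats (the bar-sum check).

1) 0.0ms=0b +947.368ms=3/2b
2) 947.368ms=3/2b +947.368ms=3/2b
Σ=3b of 3 (95bpm 3/4) — PASS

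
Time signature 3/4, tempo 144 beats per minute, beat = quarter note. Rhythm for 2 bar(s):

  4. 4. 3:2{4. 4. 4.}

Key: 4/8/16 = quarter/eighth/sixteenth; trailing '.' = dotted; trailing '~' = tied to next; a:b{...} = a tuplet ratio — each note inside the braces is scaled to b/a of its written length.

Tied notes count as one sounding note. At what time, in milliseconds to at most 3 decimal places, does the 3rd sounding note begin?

1. 0.0ms @ 0 + 625.0ms (3/2)
2. 625.0ms @ 3/2 + 625.0ms (3/2)
3. 1250.0ms @ 3 + 416.667ms (1)
4. 1666.667ms @ 4 + 416.667ms (1)
5. 2083.333ms @ 5 + 416.667ms (1)

note 3 onset = 3b = 1250.0ms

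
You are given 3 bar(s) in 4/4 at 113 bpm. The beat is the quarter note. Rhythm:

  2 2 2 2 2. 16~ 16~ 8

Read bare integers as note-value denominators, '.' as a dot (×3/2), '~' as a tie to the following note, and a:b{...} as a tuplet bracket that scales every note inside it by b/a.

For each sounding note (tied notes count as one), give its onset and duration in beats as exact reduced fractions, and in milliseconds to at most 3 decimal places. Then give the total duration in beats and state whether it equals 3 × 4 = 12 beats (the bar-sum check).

1) 0.0ms=0b +1061.947ms=2b
2) 1061.947ms=2b +1061.947ms=2b
3) 2123.894ms=4b +1061.947ms=2b
4) 3185.841ms=6b +1061.947ms=2b
5) 4247.788ms=8b +1592.92ms=3b
6) 5840.708ms=11b +530.973ms=1b
Σ=12b of 12 (113bpm 4/4) — PASS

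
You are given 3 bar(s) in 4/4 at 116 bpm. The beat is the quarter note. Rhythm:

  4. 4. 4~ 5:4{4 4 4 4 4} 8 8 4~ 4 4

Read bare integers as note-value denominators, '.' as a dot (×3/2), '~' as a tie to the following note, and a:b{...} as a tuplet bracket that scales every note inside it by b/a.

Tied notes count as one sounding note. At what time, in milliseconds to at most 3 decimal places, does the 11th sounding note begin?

1. 0.0ms @ 0 + 775.862ms (3/2)
2. 775.862ms @ 3/2 + 775.862ms (3/2)
3. 1551.724ms @ 3 + 931.034ms (9/5)
4. 2482.759ms @ 24/5 + 413.793ms (4/5)
5. 2896.552ms @ 28/5 + 413.793ms (4/5)
6. 3310.345ms @ 32/5 + 413.793ms (4/5)
7. 3724.138ms @ 36/5 + 413.793ms (4/5)
8. 4137.931ms @ 8 + 258.621ms (1/2)
9. 4396.552ms @ 17/2 + 258.621ms (1/2)
10. 4655.172ms @ 9 + 1034.483ms (2)
11. 5689.655ms @ 11 + 517.241ms (1)

note 11 onset = 11b = 5689.655ms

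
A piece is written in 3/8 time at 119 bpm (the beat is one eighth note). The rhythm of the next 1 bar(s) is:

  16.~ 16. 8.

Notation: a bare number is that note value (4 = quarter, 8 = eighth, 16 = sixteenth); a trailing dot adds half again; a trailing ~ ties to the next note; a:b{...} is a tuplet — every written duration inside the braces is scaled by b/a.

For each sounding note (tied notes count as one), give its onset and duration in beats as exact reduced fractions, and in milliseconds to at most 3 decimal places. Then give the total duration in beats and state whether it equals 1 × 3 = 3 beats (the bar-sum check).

1) 0.0ms=0b +756.303ms=3/2b
2) 756.303ms=3/2b +756.303ms=3/2b
Σ=3b of 3 (119bpm 3/8) — PASS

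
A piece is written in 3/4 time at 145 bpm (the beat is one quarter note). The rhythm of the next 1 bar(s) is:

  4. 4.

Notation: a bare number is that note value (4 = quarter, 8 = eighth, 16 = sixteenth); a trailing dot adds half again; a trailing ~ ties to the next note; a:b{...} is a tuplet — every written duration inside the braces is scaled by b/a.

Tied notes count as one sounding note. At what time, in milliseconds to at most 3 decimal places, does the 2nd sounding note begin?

note 2 onset = 3/2b = 620.69ms

1. 0.0ms @ 0 + 620.69ms (3/2)
2. 620.69ms @ 3/2 + 620.69ms (3/2)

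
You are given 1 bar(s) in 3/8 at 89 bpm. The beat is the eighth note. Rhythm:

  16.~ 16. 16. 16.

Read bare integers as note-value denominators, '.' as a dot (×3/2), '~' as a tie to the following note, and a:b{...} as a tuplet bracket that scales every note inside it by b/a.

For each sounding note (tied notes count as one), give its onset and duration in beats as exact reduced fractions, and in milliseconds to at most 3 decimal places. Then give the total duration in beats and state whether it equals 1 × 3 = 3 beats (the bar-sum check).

1) 0.0ms=0b +1011.236ms=3/2b
2) 1011.236ms=3/2b +505.618ms=3/4b
3) 1516.854ms=9/4b +505.618ms=3/4b
Σ=3b of 3 (89bpm 3/8) — PASS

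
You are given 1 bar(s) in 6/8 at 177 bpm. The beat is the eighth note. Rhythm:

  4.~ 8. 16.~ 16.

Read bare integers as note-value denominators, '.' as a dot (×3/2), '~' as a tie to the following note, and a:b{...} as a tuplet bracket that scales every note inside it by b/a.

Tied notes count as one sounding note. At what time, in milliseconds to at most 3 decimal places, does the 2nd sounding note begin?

note 2 onset = 9/2b = 1525.424ms

1. 0.0ms @ 0 + 1525.424ms (9/2)
2. 1525.424ms @ 9/2 + 508.475ms (3/2)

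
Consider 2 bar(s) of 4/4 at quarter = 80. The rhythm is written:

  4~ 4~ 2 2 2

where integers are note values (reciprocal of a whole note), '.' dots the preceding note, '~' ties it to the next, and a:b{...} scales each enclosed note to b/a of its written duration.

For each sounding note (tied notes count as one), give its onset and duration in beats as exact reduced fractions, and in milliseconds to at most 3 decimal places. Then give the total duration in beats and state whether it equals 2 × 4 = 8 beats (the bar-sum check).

1) 0.0ms=0b +3000.0ms=4b
2) 3000.0ms=4b +1500.0ms=2b
3) 4500.0ms=6b +1500.0ms=2b
Σ=8b of 8 (80bpm 4/4) — PASS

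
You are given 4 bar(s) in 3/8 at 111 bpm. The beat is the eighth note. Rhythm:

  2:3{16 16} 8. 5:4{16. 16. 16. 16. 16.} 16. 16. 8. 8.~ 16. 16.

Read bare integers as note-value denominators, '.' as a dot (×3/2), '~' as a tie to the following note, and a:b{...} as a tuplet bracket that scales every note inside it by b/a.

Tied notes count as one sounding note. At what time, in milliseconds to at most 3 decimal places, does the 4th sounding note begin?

note 4 onset = 3b = 1621.622ms

1. 0.0ms @ 0 + 405.405ms (3/4)
2. 405.405ms @ 3/4 + 405.405ms (3/4)
3. 810.811ms @ 3/2 + 810.811ms (3/2)
4. 1621.622ms @ 3 + 324.324ms (3/5)
5. 1945.946ms @ 18/5 + 324.324ms (3/5)
6. 2270.27ms @ 21/5 + 324.324ms (3/5)
7. 2594.595ms @ 24/5 + 324.324ms (3/5)
8. 2918.919ms @ 27/5 + 324.324ms (3/5)
9. 3243.243ms @ 6 + 405.405ms (3/4)
10. 3648.649ms @ 27/4 + 405.405ms (3/4)
11. 4054.054ms @ 15/2 + 810.811ms (3/2)
12. 4864.865ms @ 9 + 1216.216ms (9/4)
13. 6081.081ms @ 45/4 + 405.405ms (3/4)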